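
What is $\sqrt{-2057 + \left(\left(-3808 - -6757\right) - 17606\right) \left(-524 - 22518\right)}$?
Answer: $\sqrt{337724537} \approx 18377.0$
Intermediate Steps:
$\sqrt{-2057 + \left(\left(-3808 - -6757\right) - 17606\right) \left(-524 - 22518\right)} = \sqrt{-2057 + \left(\left(-3808 + 6757\right) - 17606\right) \left(-23042\right)} = \sqrt{-2057 + \left(2949 - 17606\right) \left(-23042\right)} = \sqrt{-2057 - -337726594} = \sqrt{-2057 + 337726594} = \sqrt{337724537}$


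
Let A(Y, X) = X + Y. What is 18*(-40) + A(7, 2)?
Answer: -711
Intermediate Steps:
18*(-40) + A(7, 2) = 18*(-40) + (2 + 7) = -720 + 9 = -711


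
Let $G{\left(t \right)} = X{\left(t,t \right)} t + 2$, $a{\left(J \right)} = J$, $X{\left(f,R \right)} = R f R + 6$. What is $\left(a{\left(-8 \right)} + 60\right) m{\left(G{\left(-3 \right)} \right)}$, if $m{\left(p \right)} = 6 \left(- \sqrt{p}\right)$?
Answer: $- 312 \sqrt{65} \approx -2515.4$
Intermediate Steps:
$X{\left(f,R \right)} = 6 + f R^{2}$ ($X{\left(f,R \right)} = f R^{2} + 6 = 6 + f R^{2}$)
$G{\left(t \right)} = 2 + t \left(6 + t^{3}\right)$ ($G{\left(t \right)} = \left(6 + t t^{2}\right) t + 2 = \left(6 + t^{3}\right) t + 2 = t \left(6 + t^{3}\right) + 2 = 2 + t \left(6 + t^{3}\right)$)
$m{\left(p \right)} = - 6 \sqrt{p}$
$\left(a{\left(-8 \right)} + 60\right) m{\left(G{\left(-3 \right)} \right)} = \left(-8 + 60\right) \left(- 6 \sqrt{2 - 3 \left(6 + \left(-3\right)^{3}\right)}\right) = 52 \left(- 6 \sqrt{2 - 3 \left(6 - 27\right)}\right) = 52 \left(- 6 \sqrt{2 - -63}\right) = 52 \left(- 6 \sqrt{2 + 63}\right) = 52 \left(- 6 \sqrt{65}\right) = - 312 \sqrt{65}$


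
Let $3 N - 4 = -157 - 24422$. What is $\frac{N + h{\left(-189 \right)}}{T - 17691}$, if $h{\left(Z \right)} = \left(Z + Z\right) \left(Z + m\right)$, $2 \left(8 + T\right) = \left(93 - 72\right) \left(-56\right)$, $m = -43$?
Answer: $- \frac{238513}{54861} \approx -4.3476$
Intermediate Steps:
$N = - \frac{24575}{3}$ ($N = \frac{4}{3} + \frac{-157 - 24422}{3} = \frac{4}{3} + \frac{1}{3} \left(-24579\right) = \frac{4}{3} - 8193 = - \frac{24575}{3} \approx -8191.7$)
$T = -596$ ($T = -8 + \frac{\left(93 - 72\right) \left(-56\right)}{2} = -8 + \frac{21 \left(-56\right)}{2} = -8 + \frac{1}{2} \left(-1176\right) = -8 - 588 = -596$)
$h{\left(Z \right)} = 2 Z \left(-43 + Z\right)$ ($h{\left(Z \right)} = \left(Z + Z\right) \left(Z - 43\right) = 2 Z \left(-43 + Z\right)$)
$\frac{N + h{\left(-189 \right)}}{T - 17691} = \frac{- \frac{24575}{3} + 2 \left(-189\right) \left(-43 - 189\right)}{-596 - 17691} = \frac{- \frac{24575}{3} + 2 \left(-189\right) \left(-232\right)}{-18287} = \left(- \frac{24575}{3} + 87696\right) \left(- \frac{1}{18287}\right) = \frac{238513}{3} \left(- \frac{1}{18287}\right) = - \frac{238513}{54861}$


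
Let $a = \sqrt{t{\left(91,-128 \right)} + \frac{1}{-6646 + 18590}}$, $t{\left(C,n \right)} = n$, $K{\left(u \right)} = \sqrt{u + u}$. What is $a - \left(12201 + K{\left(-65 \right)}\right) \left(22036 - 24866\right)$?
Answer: $34528830 + 2830 i \sqrt{130} + \frac{i \sqrt{4565089366}}{5972} \approx 3.4529 \cdot 10^{7} + 32278.0 i$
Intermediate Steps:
$K{\left(u \right)} = \sqrt{2} \sqrt{u}$ ($K{\left(u \right)} = \sqrt{2 u} = \sqrt{2} \sqrt{u}$)
$a = \frac{i \sqrt{4565089366}}{5972}$ ($a = \sqrt{-128 + \frac{1}{-6646 + 18590}} = \sqrt{-128 + \frac{1}{11944}} = \sqrt{- \frac{1528831}{11944}} = \frac{i \sqrt{4565089366}}{5972} \approx 11.314 i$)
$a - \left(12201 + K{\left(-65 \right)}\right) \left(22036 - 24866\right) = \frac{i \sqrt{4565089366}}{5972} - \left(12201 + \sqrt{2} \sqrt{-65}\right) \left(22036 - 24866\right) = \frac{i \sqrt{4565089366}}{5972} - \left(12201 + \sqrt{2} i \sqrt{65}\right) \left(-2830\right) = \frac{i \sqrt{4565089366}}{5972} - \left(12201 + i \sqrt{130}\right) \left(-2830\right) = \frac{i \sqrt{4565089366}}{5972} - \left(-34528830 - 2830 i \sqrt{130}\right) = \frac{i \sqrt{4565089366}}{5972} + \left(34528830 + 2830 i \sqrt{130}\right) = 34528830 + 2830 i \sqrt{130} + \frac{i \sqrt{4565089366}}{5972}$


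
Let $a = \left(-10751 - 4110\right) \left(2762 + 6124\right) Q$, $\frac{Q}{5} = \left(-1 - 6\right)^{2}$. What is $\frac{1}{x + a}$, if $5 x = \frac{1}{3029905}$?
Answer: $- \frac{15149525}{490139206757796749} \approx -3.0909 \cdot 10^{-11}$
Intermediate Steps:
$Q = 245$ ($Q = 5 \left(-1 - 6\right)^{2} = 5 \left(-7\right)^{2} = 5 \cdot 49 = 245$)
$x = \frac{1}{15149525}$ ($x = \frac{1}{5 \cdot 3029905} = \frac{1}{5} \cdot \frac{1}{3029905} = \frac{1}{15149525} \approx 6.6009 \cdot 10^{-8}$)
$a = -32353437270$ ($a = \left(-10751 - 4110\right) \left(2762 + 6124\right) 245 = \left(-14861\right) 8886 \cdot 245 = \left(-132054846\right) 245 = -32353437270$)
$\frac{1}{x + a} = \frac{1}{\frac{1}{15149525} - 32353437270} = \frac{1}{- \frac{490139206757796749}{15149525}} = - \frac{15149525}{490139206757796749}$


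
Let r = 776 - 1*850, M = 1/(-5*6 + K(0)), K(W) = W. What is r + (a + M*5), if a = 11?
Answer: -379/6 ≈ -63.167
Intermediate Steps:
M = -1/30 (M = 1/(-5*6 + 0) = 1/(-30 + 0) = 1/(-30) = -1/30 ≈ -0.033333)
r = -74 (r = 776 - 850 = -74)
r + (a + M*5) = -74 + (11 - 1/30*5) = -74 + (11 - 1/6) = -74 + 65/6 = -379/6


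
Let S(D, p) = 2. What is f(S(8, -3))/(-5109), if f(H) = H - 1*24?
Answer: 22/5109 ≈ 0.0043061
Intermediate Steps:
f(H) = -24 + H (f(H) = H - 24 = -24 + H)
f(S(8, -3))/(-5109) = (-24 + 2)/(-5109) = -22*(-1/5109) = 22/5109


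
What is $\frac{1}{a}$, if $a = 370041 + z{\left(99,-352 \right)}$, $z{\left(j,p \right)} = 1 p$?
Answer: $\frac{1}{369689} \approx 2.705 \cdot 10^{-6}$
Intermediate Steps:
$z{\left(j,p \right)} = p$
$a = 369689$ ($a = 370041 - 352 = 369689$)
$\frac{1}{a} = \frac{1}{369689}$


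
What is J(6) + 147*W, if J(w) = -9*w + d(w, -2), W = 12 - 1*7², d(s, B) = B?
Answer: -5495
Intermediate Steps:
W = -37 (W = 12 - 1*49 = 12 - 49 = -37)
J(w) = -2 - 9*w (J(w) = -9*w - 2 = -2 - 9*w)
J(6) + 147*W = (-2 - 9*6) + 147*(-37) = (-2 - 54) - 5439 = -56 - 5439 = -5495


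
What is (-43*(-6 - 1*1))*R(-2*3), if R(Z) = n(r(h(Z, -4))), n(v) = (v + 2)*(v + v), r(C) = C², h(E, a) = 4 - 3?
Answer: 1806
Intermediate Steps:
h(E, a) = 1
n(v) = 2*v*(2 + v) (n(v) = (2 + v)*(2*v) = 2*v*(2 + v))
R(Z) = 6 (R(Z) = 2*1²*(2 + 1²) = 2*1*(2 + 1) = 2*1*3 = 6)
(-43*(-6 - 1*1))*R(-2*3) = -43*(-6 - 1*1)*6 = -43*(-6 - 1)*6 = -43*(-7)*6 = 301*6 = 1806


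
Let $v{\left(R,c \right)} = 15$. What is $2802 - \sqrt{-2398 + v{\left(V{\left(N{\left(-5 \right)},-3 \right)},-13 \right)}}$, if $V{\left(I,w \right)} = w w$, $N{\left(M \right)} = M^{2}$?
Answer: $2802 - i \sqrt{2383} \approx 2802.0 - 48.816 i$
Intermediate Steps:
$V{\left(I,w \right)} = w^{2}$
$2802 - \sqrt{-2398 + v{\left(V{\left(N{\left(-5 \right)},-3 \right)},-13 \right)}} = 2802 - \sqrt{-2398 + 15} = 2802 - \sqrt{-2383} = 2802 - i \sqrt{2383}$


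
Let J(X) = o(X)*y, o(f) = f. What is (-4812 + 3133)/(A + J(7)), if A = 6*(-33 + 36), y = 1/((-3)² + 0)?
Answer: -15111/169 ≈ -89.414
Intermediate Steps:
y = ⅑ (y = 1/(9 + 0) = 1/9 = ⅑ ≈ 0.11111)
J(X) = X/9 (J(X) = X*(⅑) = X/9)
A = 18 (A = 6*3 = 18)
(-4812 + 3133)/(A + J(7)) = (-4812 + 3133)/(18 + (⅑)*7) = -1679/(18 + 7/9) = -1679/169/9 = -1679*9/169 = -15111/169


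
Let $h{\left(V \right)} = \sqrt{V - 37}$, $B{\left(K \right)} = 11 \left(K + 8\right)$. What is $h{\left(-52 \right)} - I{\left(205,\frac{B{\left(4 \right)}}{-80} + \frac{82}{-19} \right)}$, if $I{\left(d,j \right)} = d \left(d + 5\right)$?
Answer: $-43050 + i \sqrt{89} \approx -43050.0 + 9.434 i$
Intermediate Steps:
$B{\left(K \right)} = 88 + 11 K$ ($B{\left(K \right)} = 11 \left(8 + K\right) = 88 + 11 K$)
$h{\left(V \right)} = \sqrt{-37 + V}$
$I{\left(d,j \right)} = d \left(5 + d\right)$
$h{\left(-52 \right)} - I{\left(205,\frac{B{\left(4 \right)}}{-80} + \frac{82}{-19} \right)} = \sqrt{-37 - 52} - 205 \left(5 + 205\right) = \sqrt{-89} - 205 \cdot 210 = i \sqrt{89} - 43050 = -43050 + i \sqrt{89}$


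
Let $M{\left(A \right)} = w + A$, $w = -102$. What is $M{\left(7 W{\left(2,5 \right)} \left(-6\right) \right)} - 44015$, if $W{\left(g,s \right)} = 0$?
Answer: $-44117$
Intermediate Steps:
$M{\left(A \right)} = -102 + A$
$M{\left(7 W{\left(2,5 \right)} \left(-6\right) \right)} - 44015 = \left(-102 + 7 \cdot 0 \left(-6\right)\right) - 44015 = \left(-102 + 0 \left(-6\right)\right) - 44015 = \left(-102 + 0\right) - 44015 = -102 - 44015 = -44117$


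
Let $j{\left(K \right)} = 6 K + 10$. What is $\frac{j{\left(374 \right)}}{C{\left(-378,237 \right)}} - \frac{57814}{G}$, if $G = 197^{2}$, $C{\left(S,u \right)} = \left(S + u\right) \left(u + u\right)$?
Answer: $- \frac{1975708181}{1296880353} \approx -1.5234$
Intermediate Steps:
$j{\left(K \right)} = 10 + 6 K$
$C{\left(S,u \right)} = 2 u \left(S + u\right)$ ($C{\left(S,u \right)} = \left(S + u\right) 2 u = 2 u \left(S + u\right)$)
$G = 38809$
$\frac{j{\left(374 \right)}}{C{\left(-378,237 \right)}} - \frac{57814}{G} = \frac{10 + 6 \cdot 374}{2 \cdot 237 \left(-378 + 237\right)} - \frac{57814}{38809} = \frac{10 + 2244}{2 \cdot 237 \left(-141\right)} - \frac{57814}{38809} = \frac{2254}{-66834} - \frac{57814}{38809} = 2254 \left(- \frac{1}{66834}\right) - \frac{57814}{38809} = - \frac{1127}{33417} - \frac{57814}{38809} = - \frac{1975708181}{1296880353}$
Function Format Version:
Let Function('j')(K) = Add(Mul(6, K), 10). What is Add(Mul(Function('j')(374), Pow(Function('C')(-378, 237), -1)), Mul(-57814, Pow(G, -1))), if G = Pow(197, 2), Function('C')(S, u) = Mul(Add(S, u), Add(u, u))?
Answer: Rational(-1975708181, 1296880353) ≈ -1.5234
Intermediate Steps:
Function('j')(K) = Add(10, Mul(6, K))
Function('C')(S, u) = Mul(2, u, Add(S, u)) (Function('C')(S, u) = Mul(Add(S, u), Mul(2, u)) = Mul(2, u, Add(S, u)))
G = 38809
Add(Mul(Function('j')(374), Pow(Function('C')(-378, 237), -1)), Mul(-57814, Pow(G, -1))) = Add(Mul(Add(10, Mul(6, 374)), Pow(Mul(2, 237, Add(-378, 237)), -1)), Mul(-57814, Pow(38809, -1))) = Add(Mul(Add(10, 2244), Pow(Mul(2, 237, -141), -1)), Mul(-57814, Rational(1, 38809))) = Add(Mul(2254, Pow(-66834, -1)), Rational(-57814, 38809)) = Add(Mul(2254, Rational(-1, 66834)), Rational(-57814, 38809)) = Add(Rational(-1127, 33417), Rational(-57814, 38809)) = Rational(-1975708181, 1296880353)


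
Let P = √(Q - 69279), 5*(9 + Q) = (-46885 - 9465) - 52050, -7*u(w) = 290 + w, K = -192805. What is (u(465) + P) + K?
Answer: -1350390/7 + 2*I*√22742 ≈ -1.9291e+5 + 301.61*I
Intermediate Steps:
u(w) = -290/7 - w/7 (u(w) = -(290 + w)/7 = -290/7 - w/7)
Q = -21689 (Q = -9 + ((-46885 - 9465) - 52050)/5 = -9 + (-56350 - 52050)/5 = -9 + (⅕)*(-108400) = -9 - 21680 = -21689)
P = 2*I*√22742 (P = √(-21689 - 69279) = √(-90968) = 2*I*√22742 ≈ 301.61*I)
(u(465) + P) + K = ((-290/7 - ⅐*465) + 2*I*√22742) - 192805 = ((-290/7 - 465/7) + 2*I*√22742) - 192805 = (-755/7 + 2*I*√22742) - 192805 = -1350390/7 + 2*I*√22742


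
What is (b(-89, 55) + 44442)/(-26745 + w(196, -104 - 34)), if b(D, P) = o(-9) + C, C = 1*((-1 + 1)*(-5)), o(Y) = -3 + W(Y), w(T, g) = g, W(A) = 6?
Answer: -14815/8961 ≈ -1.6533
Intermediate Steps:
o(Y) = 3 (o(Y) = -3 + 6 = 3)
C = 0 (C = 1*(0*(-5)) = 1*0 = 0)
b(D, P) = 3 (b(D, P) = 3 + 0 = 3)
(b(-89, 55) + 44442)/(-26745 + w(196, -104 - 34)) = (3 + 44442)/(-26745 + (-104 - 34)) = 44445/(-26745 - 138) = 44445/(-26883) = 44445*(-1/26883) = -14815/8961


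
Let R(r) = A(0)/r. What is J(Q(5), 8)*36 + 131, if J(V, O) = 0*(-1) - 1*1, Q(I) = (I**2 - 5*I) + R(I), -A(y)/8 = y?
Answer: 95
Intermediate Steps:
A(y) = -8*y
R(r) = 0 (R(r) = (-8*0)/r = 0/r = 0)
Q(I) = I**2 - 5*I (Q(I) = (I**2 - 5*I) + 0 = I**2 - 5*I)
J(V, O) = -1 (J(V, O) = 0 - 1 = -1)
J(Q(5), 8)*36 + 131 = -1*36 + 131 = -36 + 131 = 95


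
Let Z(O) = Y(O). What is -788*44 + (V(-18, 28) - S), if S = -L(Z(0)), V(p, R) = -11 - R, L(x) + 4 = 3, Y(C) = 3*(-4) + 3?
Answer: -34712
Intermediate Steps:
Y(C) = -9 (Y(C) = -12 + 3 = -9)
Z(O) = -9
L(x) = -1 (L(x) = -4 + 3 = -1)
S = 1 (S = -1*(-1) = 1)
-788*44 + (V(-18, 28) - S) = -788*44 + ((-11 - 1*28) - 1*1) = -34672 + ((-11 - 28) - 1) = -34672 + (-39 - 1) = -34672 - 40 = -34712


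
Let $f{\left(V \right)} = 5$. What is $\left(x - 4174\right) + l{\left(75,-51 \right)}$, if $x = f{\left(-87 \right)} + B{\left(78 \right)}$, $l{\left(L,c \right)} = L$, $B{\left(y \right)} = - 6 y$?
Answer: $-4562$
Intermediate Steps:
$x = -463$ ($x = 5 - 468 = -463$)
$\left(x - 4174\right) + l{\left(75,-51 \right)} = \left(-463 - 4174\right) + 75 = -4637 + 75 = -4562$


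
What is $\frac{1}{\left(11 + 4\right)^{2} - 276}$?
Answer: $- \frac{1}{51} \approx -0.019608$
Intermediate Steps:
$\frac{1}{\left(11 + 4\right)^{2} - 276} = \frac{1}{15^{2} - 276} = \frac{1}{225 - 276} = \frac{1}{-51} = - \frac{1}{51}$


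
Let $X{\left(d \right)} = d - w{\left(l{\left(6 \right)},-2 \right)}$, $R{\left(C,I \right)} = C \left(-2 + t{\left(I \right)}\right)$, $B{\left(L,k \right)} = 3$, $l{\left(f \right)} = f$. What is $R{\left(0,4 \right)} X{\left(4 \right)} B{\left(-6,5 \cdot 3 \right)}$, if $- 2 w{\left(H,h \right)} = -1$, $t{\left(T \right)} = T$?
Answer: $0$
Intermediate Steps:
$w{\left(H,h \right)} = \frac{1}{2}$ ($w{\left(H,h \right)} = \left(- \frac{1}{2}\right) \left(-1\right) = \frac{1}{2}$)
$R{\left(C,I \right)} = C \left(-2 + I\right)$
$X{\left(d \right)} = - \frac{1}{2} + d$ ($X{\left(d \right)} = d - \frac{1}{2} = - \frac{1}{2} + d$)
$R{\left(0,4 \right)} X{\left(4 \right)} B{\left(-6,5 \cdot 3 \right)} = 0 \left(-2 + 4\right) \left(- \frac{1}{2} + 4\right) 3 = 0 \cdot 2 \cdot \frac{7}{2} \cdot 3 = 0 \cdot \frac{7}{2} \cdot 3 = 0 \cdot 3 = 0$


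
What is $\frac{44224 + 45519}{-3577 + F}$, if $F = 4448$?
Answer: $\frac{89743}{871} \approx 103.03$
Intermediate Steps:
$\frac{44224 + 45519}{-3577 + F} = \frac{44224 + 45519}{-3577 + 4448} = \frac{89743}{871}$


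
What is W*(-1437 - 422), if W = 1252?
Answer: -2327468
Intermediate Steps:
W*(-1437 - 422) = 1252*(-1437 - 422) = 1252*(-1859) = -2327468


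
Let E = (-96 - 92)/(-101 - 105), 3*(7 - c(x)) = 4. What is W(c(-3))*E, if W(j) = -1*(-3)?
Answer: 282/103 ≈ 2.7379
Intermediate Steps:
c(x) = 17/3 (c(x) = 7 - 1/3*4 = 7 - 4/3 = 17/3)
W(j) = 3
E = 94/103 (E = -188/(-206) = -188*(-1/206) = 94/103 ≈ 0.91262)
W(c(-3))*E = 3*(94/103) = 282/103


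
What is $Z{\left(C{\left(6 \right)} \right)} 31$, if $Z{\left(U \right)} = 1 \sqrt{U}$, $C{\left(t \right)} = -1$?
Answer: $31 i \approx 31.0 i$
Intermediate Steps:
$Z{\left(U \right)} = \sqrt{U}$
$Z{\left(C{\left(6 \right)} \right)} 31 = \sqrt{-1} \cdot 31 = i 31 = 31 i$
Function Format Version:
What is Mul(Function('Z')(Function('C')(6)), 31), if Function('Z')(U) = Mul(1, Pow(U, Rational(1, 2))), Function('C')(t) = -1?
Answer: Mul(31, I) ≈ Mul(31.000, I)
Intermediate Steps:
Function('Z')(U) = Pow(U, Rational(1, 2))
Mul(Function('Z')(Function('C')(6)), 31) = Mul(Pow(-1, Rational(1, 2)), 31) = Mul(I, 31) = Mul(31, I)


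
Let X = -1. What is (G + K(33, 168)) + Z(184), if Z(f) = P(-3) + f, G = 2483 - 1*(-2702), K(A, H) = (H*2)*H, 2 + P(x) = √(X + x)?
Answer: 61815 + 2*I ≈ 61815.0 + 2.0*I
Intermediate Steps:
P(x) = -2 + √(-1 + x)
K(A, H) = 2*H² (K(A, H) = (2*H)*H = 2*H²)
G = 5185 (G = 2483 + 2702 = 5185)
Z(f) = -2 + f + 2*I (Z(f) = (-2 + √(-1 - 3)) + f = (-2 + √(-4)) + f = (-2 + 2*I) + f = -2 + f + 2*I)
(G + K(33, 168)) + Z(184) = (5185 + 2*168²) + (-2 + 184 + 2*I) = (5185 + 2*28224) + (182 + 2*I) = (5185 + 56448) + (182 + 2*I) = 61633 + (182 + 2*I) = 61815 + 2*I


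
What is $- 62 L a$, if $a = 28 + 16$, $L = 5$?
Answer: $-13640$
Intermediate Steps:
$a = 44$
$- 62 L a = - 62 \cdot 5 \cdot 44 = \left(-62\right) 220 = -13640$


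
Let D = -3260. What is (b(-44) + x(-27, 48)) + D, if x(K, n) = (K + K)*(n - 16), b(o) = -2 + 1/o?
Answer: -219561/44 ≈ -4990.0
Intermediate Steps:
x(K, n) = 2*K*(-16 + n) (x(K, n) = (2*K)*(-16 + n) = 2*K*(-16 + n))
(b(-44) + x(-27, 48)) + D = ((-2 + 1/(-44)) + 2*(-27)*(-16 + 48)) - 3260 = ((-2 - 1/44) + 2*(-27)*32) - 3260 = (-89/44 - 1728) - 3260 = -76121/44 - 3260 = -219561/44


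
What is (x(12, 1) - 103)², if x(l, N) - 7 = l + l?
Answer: 5184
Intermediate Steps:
x(l, N) = 7 + 2*l (x(l, N) = 7 + (l + l) = 7 + 2*l)
(x(12, 1) - 103)² = ((7 + 2*12) - 103)² = ((7 + 24) - 103)² = (31 - 103)² = (-72)² = 5184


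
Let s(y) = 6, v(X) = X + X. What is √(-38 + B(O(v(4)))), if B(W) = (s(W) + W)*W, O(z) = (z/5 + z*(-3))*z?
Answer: √774986/5 ≈ 176.07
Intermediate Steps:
v(X) = 2*X
O(z) = -14*z²/5 (O(z) = (z*(⅕) - 3*z)*z = (z/5 - 3*z)*z = (-14*z/5)*z = -14*z²/5)
B(W) = W*(6 + W) (B(W) = (6 + W)*W = W*(6 + W))
√(-38 + B(O(v(4)))) = √(-38 + (-14*(2*4)²/5)*(6 - 14*(2*4)²/5)) = √(-38 + (-14/5*8²)*(6 - 14/5*8²)) = √(-38 + (-14/5*64)*(6 - 14/5*64)) = √(-38 - 896*(6 - 896/5)/5) = √(-38 - 896/5*(-866/5)) = √(-38 + 775936/25) = √(774986/25) = √774986/5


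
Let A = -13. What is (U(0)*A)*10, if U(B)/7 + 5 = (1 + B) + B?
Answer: 3640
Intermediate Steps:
U(B) = -28 + 14*B (U(B) = -35 + 7*((1 + B) + B) = -35 + 7*(1 + 2*B) = -35 + (7 + 14*B) = -28 + 14*B)
(U(0)*A)*10 = ((-28 + 14*0)*(-13))*10 = ((-28 + 0)*(-13))*10 = -28*(-13)*10 = 364*10 = 3640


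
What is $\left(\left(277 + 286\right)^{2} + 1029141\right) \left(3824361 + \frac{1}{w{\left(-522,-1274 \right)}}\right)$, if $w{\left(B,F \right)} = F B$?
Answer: $\frac{1711785591897447995}{332514} \approx 5.148 \cdot 10^{12}$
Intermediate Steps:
$w{\left(B,F \right)} = B F$
$\left(\left(277 + 286\right)^{2} + 1029141\right) \left(3824361 + \frac{1}{w{\left(-522,-1274 \right)}}\right) = \left(\left(277 + 286\right)^{2} + 1029141\right) \left(3824361 + \frac{1}{\left(-522\right) \left(-1274\right)}\right) = \left(563^{2} + 1029141\right) \left(3824361 + \frac{1}{665028}\right) = \left(316969 + 1029141\right) \left(3824361 + \frac{1}{665028}\right) = 1346110 \cdot \frac{2543307147109}{665028} = \frac{1711785591897447995}{332514}$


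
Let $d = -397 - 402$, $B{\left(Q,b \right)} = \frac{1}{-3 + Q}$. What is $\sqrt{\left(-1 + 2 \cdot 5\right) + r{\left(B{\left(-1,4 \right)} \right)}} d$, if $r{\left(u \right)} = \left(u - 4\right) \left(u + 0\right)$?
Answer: $- \frac{799 \sqrt{161}}{4} \approx -2534.5$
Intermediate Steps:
$r{\left(u \right)} = u \left(-4 + u\right)$ ($r{\left(u \right)} = \left(-4 + u\right) u = u \left(-4 + u\right)$)
$d = -799$
$\sqrt{\left(-1 + 2 \cdot 5\right) + r{\left(B{\left(-1,4 \right)} \right)}} d = \sqrt{\left(-1 + 2 \cdot 5\right) + \frac{-4 + \frac{1}{-3 - 1}}{-3 - 1}} \left(-799\right) = \sqrt{\left(-1 + 10\right) + \frac{-4 + \frac{1}{-4}}{-4}} \left(-799\right) = \sqrt{9 - \frac{-4 - \frac{1}{4}}{4}} \left(-799\right) = \sqrt{9 - - \frac{17}{16}} \left(-799\right) = \sqrt{9 + \frac{17}{16}} \left(-799\right) = \sqrt{\frac{161}{16}} \left(-799\right) = \frac{\sqrt{161}}{4} \left(-799\right) = - \frac{799 \sqrt{161}}{4}$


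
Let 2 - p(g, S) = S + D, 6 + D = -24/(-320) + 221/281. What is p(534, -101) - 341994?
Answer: -3842797083/11240 ≈ -3.4189e+5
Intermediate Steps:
D = -57757/11240 (D = -6 + (-24/(-320) + 221/281) = -6 + (-24*(-1/320) + 221*(1/281)) = -6 + (3/40 + 221/281) = -6 + 9683/11240 = -57757/11240 ≈ -5.1385)
p(g, S) = 80237/11240 - S (p(g, S) = 2 - (S - 57757/11240) = 2 - (-57757/11240 + S) = 2 + (57757/11240 - S) = 80237/11240 - S)
p(534, -101) - 341994 = (80237/11240 - 1*(-101)) - 341994 = (80237/11240 + 101) - 341994 = 1215477/11240 - 341994 = -3842797083/11240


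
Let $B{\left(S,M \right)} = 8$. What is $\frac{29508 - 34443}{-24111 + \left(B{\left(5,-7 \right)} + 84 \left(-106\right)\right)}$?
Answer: $\frac{4935}{33007} \approx 0.14951$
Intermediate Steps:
$\frac{29508 - 34443}{-24111 + \left(B{\left(5,-7 \right)} + 84 \left(-106\right)\right)} = \frac{29508 - 34443}{-24111 + \left(8 + 84 \left(-106\right)\right)} = - \frac{4935}{-24111 + \left(8 - 8904\right)} = - \frac{4935}{-24111 - 8896} = - \frac{4935}{-33007} = \left(-4935\right) \left(- \frac{1}{33007}\right) = \frac{4935}{33007}$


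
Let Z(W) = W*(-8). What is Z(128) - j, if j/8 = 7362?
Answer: -59920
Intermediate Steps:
j = 58896 (j = 8*7362 = 58896)
Z(W) = -8*W
Z(128) - j = -8*128 - 1*58896 = -1024 - 58896 = -59920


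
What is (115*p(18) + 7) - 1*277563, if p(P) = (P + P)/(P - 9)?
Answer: -277096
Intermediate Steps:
p(P) = 2*P/(-9 + P) (p(P) = (2*P)/(-9 + P) = 2*P/(-9 + P))
(115*p(18) + 7) - 1*277563 = (115*(2*18/(-9 + 18)) + 7) - 1*277563 = (115*(2*18/9) + 7) - 277563 = (115*(2*18*(⅑)) + 7) - 277563 = (115*4 + 7) - 277563 = (460 + 7) - 277563 = 467 - 277563 = -277096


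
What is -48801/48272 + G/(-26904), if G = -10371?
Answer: -33846383/54112912 ≈ -0.62548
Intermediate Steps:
-48801/48272 + G/(-26904) = -48801/48272 - 10371/(-26904) = -48801*1/48272 - 10371*(-1/26904) = -48801/48272 + 3457/8968 = -33846383/54112912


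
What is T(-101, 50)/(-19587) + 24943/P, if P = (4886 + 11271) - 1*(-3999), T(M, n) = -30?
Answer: 163054407/131598524 ≈ 1.2390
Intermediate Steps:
P = 20156 (P = 16157 + 3999 = 20156)
T(-101, 50)/(-19587) + 24943/P = -30/(-19587) + 24943/20156 = -30*(-1/19587) + 24943*(1/20156) = 10/6529 + 24943/20156 = 163054407/131598524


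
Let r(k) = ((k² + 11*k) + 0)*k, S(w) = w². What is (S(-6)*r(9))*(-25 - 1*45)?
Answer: -4082400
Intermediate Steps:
r(k) = k*(k² + 11*k) (r(k) = (k² + 11*k)*k = k*(k² + 11*k))
(S(-6)*r(9))*(-25 - 1*45) = ((-6)²*(9²*(11 + 9)))*(-25 - 1*45) = (36*(81*20))*(-25 - 45) = (36*1620)*(-70) = 58320*(-70) = -4082400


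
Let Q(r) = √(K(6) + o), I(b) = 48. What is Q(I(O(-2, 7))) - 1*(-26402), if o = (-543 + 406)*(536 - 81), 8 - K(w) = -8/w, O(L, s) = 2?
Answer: 26402 + I*√560931/3 ≈ 26402.0 + 249.65*I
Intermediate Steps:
K(w) = 8 + 8/w (K(w) = 8 - (-8)/w = 8 + 8/w)
o = -62335 (o = -137*455 = -62335)
Q(r) = I*√560931/3 (Q(r) = √((8 + 8/6) - 62335) = √((8 + 8*(⅙)) - 62335) = √((8 + 4/3) - 62335) = √(28/3 - 62335) = √(-186977/3) = I*√560931/3)
Q(I(O(-2, 7))) - 1*(-26402) = I*√560931/3 - 1*(-26402) = I*√560931/3 + 26402 = 26402 + I*√560931/3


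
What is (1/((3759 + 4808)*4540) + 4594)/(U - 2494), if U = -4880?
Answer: -59559954307/95601894440 ≈ -0.62300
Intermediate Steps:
(1/((3759 + 4808)*4540) + 4594)/(U - 2494) = (1/((3759 + 4808)*4540) + 4594)/(-4880 - 2494) = ((1/4540)/8567 + 4594)/(-7374) = ((1/8567)*(1/4540) + 4594)*(-1/7374) = (1/38894180 + 4594)*(-1/7374) = (178679862921/38894180)*(-1/7374) = -59559954307/95601894440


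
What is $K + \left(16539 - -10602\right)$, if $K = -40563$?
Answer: $-13422$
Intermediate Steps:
$K + \left(16539 - -10602\right) = -40563 + \left(16539 - -10602\right) = -40563 + \left(16539 + 10602\right) = -40563 + 27141 = -13422$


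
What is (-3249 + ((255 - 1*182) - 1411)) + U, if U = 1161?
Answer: -3426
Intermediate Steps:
(-3249 + ((255 - 1*182) - 1411)) + U = (-3249 + ((255 - 1*182) - 1411)) + 1161 = (-3249 + ((255 - 182) - 1411)) + 1161 = (-3249 + (73 - 1411)) + 1161 = (-3249 - 1338) + 1161 = -4587 + 1161 = -3426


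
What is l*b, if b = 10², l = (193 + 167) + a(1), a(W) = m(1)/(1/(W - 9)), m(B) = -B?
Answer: 36800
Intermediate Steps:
a(W) = 9 - W (a(W) = (-1*1)/(1/(W - 9)) = -1/(1/(-9 + W)) = -(-9 + W) = 9 - W)
l = 368 (l = (193 + 167) + (9 - 1*1) = 360 + (9 - 1) = 360 + 8 = 368)
b = 100
l*b = 368*100 = 36800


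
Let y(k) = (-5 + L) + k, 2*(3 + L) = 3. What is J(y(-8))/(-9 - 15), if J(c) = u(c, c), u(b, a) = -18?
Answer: ¾ ≈ 0.75000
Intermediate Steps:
L = -3/2 (L = -3 + (½)*3 = -3 + 3/2 = -3/2 ≈ -1.5000)
y(k) = -13/2 + k (y(k) = (-5 - 3/2) + k = -13/2 + k)
J(c) = -18
J(y(-8))/(-9 - 15) = -18/(-9 - 15) = -18/(-24) = -18*(-1/24) = ¾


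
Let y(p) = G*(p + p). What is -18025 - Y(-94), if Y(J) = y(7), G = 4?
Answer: -18081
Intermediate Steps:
y(p) = 8*p (y(p) = 4*(p + p) = 4*(2*p) = 8*p)
Y(J) = 56 (Y(J) = 8*7 = 56)
-18025 - Y(-94) = -18025 - 1*56 = -18025 - 56 = -18081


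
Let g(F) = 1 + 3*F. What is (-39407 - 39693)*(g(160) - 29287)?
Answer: 2278554600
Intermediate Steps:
(-39407 - 39693)*(g(160) - 29287) = (-39407 - 39693)*((1 + 3*160) - 29287) = -79100*((1 + 480) - 29287) = -79100*(481 - 29287) = -79100*(-28806) = 2278554600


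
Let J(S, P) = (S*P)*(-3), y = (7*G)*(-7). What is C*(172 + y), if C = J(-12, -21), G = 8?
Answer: 166320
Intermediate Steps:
y = -392 (y = (7*8)*(-7) = 56*(-7) = -392)
J(S, P) = -3*P*S (J(S, P) = (P*S)*(-3) = -3*P*S)
C = -756 (C = -3*(-21)*(-12) = -756)
C*(172 + y) = -756*(172 - 392) = -756*(-220) = 166320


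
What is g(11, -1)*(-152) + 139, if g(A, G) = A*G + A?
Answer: 139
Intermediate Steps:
g(A, G) = A + A*G
g(11, -1)*(-152) + 139 = (11*(1 - 1))*(-152) + 139 = (11*0)*(-152) + 139 = 0*(-152) + 139 = 0 + 139 = 139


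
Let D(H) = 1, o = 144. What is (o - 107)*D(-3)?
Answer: 37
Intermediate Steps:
(o - 107)*D(-3) = (144 - 107)*1 = 37*1 = 37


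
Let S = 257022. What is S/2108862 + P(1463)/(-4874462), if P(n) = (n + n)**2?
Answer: -466725761893/285543546729 ≈ -1.6345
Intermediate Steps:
P(n) = 4*n**2 (P(n) = (2*n)**2 = 4*n**2)
S/2108862 + P(1463)/(-4874462) = 257022/2108862 + (4*1463**2)/(-4874462) = 257022*(1/2108862) + (4*2140369)*(-1/4874462) = 14279/117159 + 8561476*(-1/4874462) = 14279/117159 - 4280738/2437231 = -466725761893/285543546729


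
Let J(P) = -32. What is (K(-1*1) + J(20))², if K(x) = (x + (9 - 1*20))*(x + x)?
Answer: 64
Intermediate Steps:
K(x) = 2*x*(-11 + x) (K(x) = (x + (9 - 20))*(2*x) = (x - 11)*(2*x) = (-11 + x)*(2*x) = 2*x*(-11 + x))
(K(-1*1) + J(20))² = (2*(-1*1)*(-11 - 1*1) - 32)² = (2*(-1)*(-11 - 1) - 32)² = (2*(-1)*(-12) - 32)² = (24 - 32)² = (-8)² = 64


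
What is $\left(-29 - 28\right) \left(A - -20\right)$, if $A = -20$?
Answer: $0$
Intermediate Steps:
$\left(-29 - 28\right) \left(A - -20\right) = \left(-29 - 28\right) \left(-20 - -20\right) = \left(-29 - 28\right) \left(-20 + 20\right) = \left(-57\right) 0 = 0$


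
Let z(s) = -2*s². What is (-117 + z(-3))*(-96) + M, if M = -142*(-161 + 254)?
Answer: -246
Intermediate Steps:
M = -13206 (M = -142*93 = -13206)
(-117 + z(-3))*(-96) + M = (-117 - 2*(-3)²)*(-96) - 13206 = (-117 - 2*9)*(-96) - 13206 = (-117 - 18)*(-96) - 13206 = -135*(-96) - 13206 = 12960 - 13206 = -246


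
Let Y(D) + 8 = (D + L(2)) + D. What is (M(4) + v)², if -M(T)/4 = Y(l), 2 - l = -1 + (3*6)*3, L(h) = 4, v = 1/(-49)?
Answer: 431600625/2401 ≈ 1.7976e+5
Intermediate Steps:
v = -1/49 ≈ -0.020408
l = -51 (l = 2 - (-1 + (3*6)*3) = 2 - (-1 + 18*3) = 2 - (-1 + 54) = 2 - 1*53 = 2 - 53 = -51)
Y(D) = -4 + 2*D (Y(D) = -8 + ((D + 4) + D) = -8 + ((4 + D) + D) = -8 + (4 + 2*D) = -4 + 2*D)
M(T) = 424 (M(T) = -4*(-4 + 2*(-51)) = -4*(-4 - 102) = -4*(-106) = 424)
(M(4) + v)² = (424 - 1/49)² = (20775/49)² = 431600625/2401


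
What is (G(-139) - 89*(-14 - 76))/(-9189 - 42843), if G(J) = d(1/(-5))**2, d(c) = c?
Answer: -200251/1300800 ≈ -0.15394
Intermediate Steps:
G(J) = 1/25 (G(J) = (1/(-5))**2 = (-1/5)**2 = 1/25)
(G(-139) - 89*(-14 - 76))/(-9189 - 42843) = (1/25 - 89*(-14 - 76))/(-9189 - 42843) = (1/25 - 89*(-90))/(-52032) = (1/25 + 8010)*(-1/52032) = (200251/25)*(-1/52032) = -200251/1300800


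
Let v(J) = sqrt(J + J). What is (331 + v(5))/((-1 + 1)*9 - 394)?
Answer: -331/394 - sqrt(10)/394 ≈ -0.84813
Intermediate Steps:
v(J) = sqrt(2)*sqrt(J) (v(J) = sqrt(2*J) = sqrt(2)*sqrt(J))
(331 + v(5))/((-1 + 1)*9 - 394) = (331 + sqrt(2)*sqrt(5))/((-1 + 1)*9 - 394) = (331 + sqrt(10))/(0*9 - 394) = (331 + sqrt(10))/(0 - 394) = (331 + sqrt(10))/(-394) = (331 + sqrt(10))*(-1/394) = -331/394 - sqrt(10)/394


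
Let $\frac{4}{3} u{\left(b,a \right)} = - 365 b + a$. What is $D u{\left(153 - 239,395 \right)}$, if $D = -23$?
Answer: $- \frac{2193165}{4} \approx -5.4829 \cdot 10^{5}$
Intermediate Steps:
$u{\left(b,a \right)} = - \frac{1095 b}{4} + \frac{3 a}{4}$ ($u{\left(b,a \right)} = \frac{3 \left(- 365 b + a\right)}{4} = \frac{3 \left(a - 365 b\right)}{4} = - \frac{1095 b}{4} + \frac{3 a}{4}$)
$D u{\left(153 - 239,395 \right)} = - 23 \left(- \frac{1095 \left(153 - 239\right)}{4} + \frac{3}{4} \cdot 395\right) = - 23 \left(\left(- \frac{1095}{4}\right) \left(-86\right) + \frac{1185}{4}\right) = - 23 \left(\frac{47085}{2} + \frac{1185}{4}\right) = \left(-23\right) \frac{95355}{4} = - \frac{2193165}{4}$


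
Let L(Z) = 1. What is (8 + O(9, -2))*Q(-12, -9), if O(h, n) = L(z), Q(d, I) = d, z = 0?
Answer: -108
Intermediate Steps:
O(h, n) = 1
(8 + O(9, -2))*Q(-12, -9) = (8 + 1)*(-12) = 9*(-12) = -108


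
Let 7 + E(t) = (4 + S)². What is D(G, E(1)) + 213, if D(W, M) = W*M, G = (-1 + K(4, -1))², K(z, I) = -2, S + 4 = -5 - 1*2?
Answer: 591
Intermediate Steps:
S = -11 (S = -4 + (-5 - 1*2) = -4 + (-5 - 2) = -4 - 7 = -11)
E(t) = 42 (E(t) = -7 + (4 - 11)² = -7 + (-7)² = -7 + 49 = 42)
G = 9 (G = (-1 - 2)² = (-3)² = 9)
D(W, M) = M*W
D(G, E(1)) + 213 = 42*9 + 213 = 378 + 213 = 591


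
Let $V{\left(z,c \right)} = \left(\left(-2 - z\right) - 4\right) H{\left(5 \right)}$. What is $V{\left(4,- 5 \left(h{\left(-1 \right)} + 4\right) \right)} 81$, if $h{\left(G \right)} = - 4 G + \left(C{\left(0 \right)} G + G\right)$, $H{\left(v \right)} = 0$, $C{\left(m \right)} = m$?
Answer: $0$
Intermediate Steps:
$h{\left(G \right)} = - 3 G$ ($h{\left(G \right)} = - 4 G + \left(0 G + G\right) = - 4 G + \left(0 + G\right) = - 4 G + G = - 3 G$)
$V{\left(z,c \right)} = 0$ ($V{\left(z,c \right)} = \left(\left(-2 - z\right) - 4\right) 0 = \left(-6 - z\right) 0 = 0$)
$V{\left(4,- 5 \left(h{\left(-1 \right)} + 4\right) \right)} 81 = 0 \cdot 81 = 0$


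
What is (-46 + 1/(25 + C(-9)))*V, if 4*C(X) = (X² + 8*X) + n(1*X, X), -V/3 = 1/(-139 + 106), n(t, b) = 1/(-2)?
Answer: -9974/2387 ≈ -4.1785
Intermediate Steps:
n(t, b) = -½
V = 1/11 (V = -3/(-139 + 106) = -3/(-33) = -3*(-1/33) = 1/11 ≈ 0.090909)
C(X) = -⅛ + 2*X + X²/4 (C(X) = ((X² + 8*X) - ½)/4 = (-½ + X² + 8*X)/4 = -⅛ + 2*X + X²/4)
(-46 + 1/(25 + C(-9)))*V = (-46 + 1/(25 + (-⅛ + 2*(-9) + (¼)*(-9)²)))*(1/11) = (-46 + 1/(25 + (-⅛ - 18 + (¼)*81)))*(1/11) = (-46 + 1/(25 + (-⅛ - 18 + 81/4)))*(1/11) = (-46 + 1/(25 + 17/8))*(1/11) = (-46 + 1/(217/8))*(1/11) = (-46 + 8/217)*(1/11) = -9974/217*1/11 = -9974/2387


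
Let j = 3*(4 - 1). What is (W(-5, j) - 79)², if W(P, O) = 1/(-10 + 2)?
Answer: 400689/64 ≈ 6260.8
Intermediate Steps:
j = 9 (j = 3*3 = 9)
W(P, O) = -⅛ (W(P, O) = 1/(-8) = -⅛)
(W(-5, j) - 79)² = (-⅛ - 79)² = (-633/8)² = 400689/64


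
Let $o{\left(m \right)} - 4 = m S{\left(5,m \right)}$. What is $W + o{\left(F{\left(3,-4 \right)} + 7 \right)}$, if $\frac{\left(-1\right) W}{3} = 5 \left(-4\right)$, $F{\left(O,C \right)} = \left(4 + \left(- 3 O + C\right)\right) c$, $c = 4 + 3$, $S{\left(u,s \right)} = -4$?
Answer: $288$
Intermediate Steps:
$c = 7$
$F{\left(O,C \right)} = 28 - 21 O + 7 C$ ($F{\left(O,C \right)} = \left(4 + \left(- 3 O + C\right)\right) 7 = \left(4 + \left(C - 3 O\right)\right) 7 = \left(4 + C - 3 O\right) 7 = 28 - 21 O + 7 C$)
$W = 60$ ($W = - 3 \cdot 5 \left(-4\right) = \left(-3\right) \left(-20\right) = 60$)
$o{\left(m \right)} = 4 - 4 m$ ($o{\left(m \right)} = 4 + m \left(-4\right) = 4 - 4 m$)
$W + o{\left(F{\left(3,-4 \right)} + 7 \right)} = 60 - \left(-4 + 4 \left(\left(28 - 63 + 7 \left(-4\right)\right) + 7\right)\right) = 60 - \left(-4 + 4 \left(\left(28 - 63 - 28\right) + 7\right)\right) = 60 - \left(-4 + 4 \left(-63 + 7\right)\right) = 60 + \left(4 - -224\right) = 60 + \left(4 + 224\right) = 60 + 228 = 288$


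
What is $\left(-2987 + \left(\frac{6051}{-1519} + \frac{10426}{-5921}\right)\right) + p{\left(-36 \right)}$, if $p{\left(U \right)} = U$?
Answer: $- \frac{878726582}{290129} \approx -3028.7$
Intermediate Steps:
$\left(-2987 + \left(\frac{6051}{-1519} + \frac{10426}{-5921}\right)\right) + p{\left(-36 \right)} = \left(-2987 + \left(\frac{6051}{-1519} + \frac{10426}{-5921}\right)\right) - 36 = \left(-2987 + \left(6051 \left(- \frac{1}{1519}\right) + 10426 \left(- \frac{1}{5921}\right)\right)\right) - 36 = \left(-2987 - \frac{1666615}{290129}\right) - 36 = - \frac{868281938}{290129} - 36 = - \frac{878726582}{290129}$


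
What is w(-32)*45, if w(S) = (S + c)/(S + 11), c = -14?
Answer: 690/7 ≈ 98.571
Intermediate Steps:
w(S) = (-14 + S)/(11 + S) (w(S) = (S - 14)/(S + 11) = (-14 + S)/(11 + S))
w(-32)*45 = ((-14 - 32)/(11 - 32))*45 = (-46/(-21))*45 = -1/21*(-46)*45 = (46/21)*45 = 690/7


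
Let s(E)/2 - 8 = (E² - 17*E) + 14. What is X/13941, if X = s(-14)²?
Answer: 92416/1549 ≈ 59.662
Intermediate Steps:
s(E) = 44 - 34*E + 2*E² (s(E) = 16 + 2*((E² - 17*E) + 14) = 16 + 2*(14 + E² - 17*E) = 16 + (28 - 34*E + 2*E²) = 44 - 34*E + 2*E²)
X = 831744 (X = (44 - 34*(-14) + 2*(-14)²)² = (44 + 476 + 2*196)² = (44 + 476 + 392)² = 912² = 831744)
X/13941 = 831744/13941 = 831744*(1/13941) = 92416/1549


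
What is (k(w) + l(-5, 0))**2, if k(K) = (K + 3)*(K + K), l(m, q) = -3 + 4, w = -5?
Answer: 441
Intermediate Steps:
l(m, q) = 1
k(K) = 2*K*(3 + K) (k(K) = (3 + K)*(2*K) = 2*K*(3 + K))
(k(w) + l(-5, 0))**2 = (2*(-5)*(3 - 5) + 1)**2 = (2*(-5)*(-2) + 1)**2 = (20 + 1)**2 = 21**2 = 441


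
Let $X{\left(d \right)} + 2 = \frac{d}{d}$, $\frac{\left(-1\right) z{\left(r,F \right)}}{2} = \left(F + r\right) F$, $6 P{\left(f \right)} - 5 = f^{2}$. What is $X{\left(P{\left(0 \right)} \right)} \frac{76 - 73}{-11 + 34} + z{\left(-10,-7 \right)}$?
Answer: $- \frac{5477}{23} \approx -238.13$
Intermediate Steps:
$P{\left(f \right)} = \frac{5}{6} + \frac{f^{2}}{6}$
$z{\left(r,F \right)} = - 2 F \left(F + r\right)$ ($z{\left(r,F \right)} = - 2 \left(F + r\right) F = - 2 F \left(F + r\right)$)
$X{\left(d \right)} = -1$ ($X{\left(d \right)} = -2 + \frac{d}{d} = -2 + 1 = -1$)
$X{\left(P{\left(0 \right)} \right)} \frac{76 - 73}{-11 + 34} + z{\left(-10,-7 \right)} = - \frac{76 - 73}{-11 + 34} - - 14 \left(-7 - 10\right) = - \frac{3}{23} - \left(-14\right) \left(-17\right) = - \frac{3}{23} - 238 = - \frac{5477}{23}$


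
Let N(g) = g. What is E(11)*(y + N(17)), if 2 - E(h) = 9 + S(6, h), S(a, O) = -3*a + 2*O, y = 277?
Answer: -3234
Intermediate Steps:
E(h) = 11 - 2*h (E(h) = 2 - (9 + (-3*6 + 2*h)) = 2 - (9 + (-18 + 2*h)) = 2 - (-9 + 2*h) = 2 + (9 - 2*h) = 11 - 2*h)
E(11)*(y + N(17)) = (11 - 2*11)*(277 + 17) = (11 - 22)*294 = -11*294 = -3234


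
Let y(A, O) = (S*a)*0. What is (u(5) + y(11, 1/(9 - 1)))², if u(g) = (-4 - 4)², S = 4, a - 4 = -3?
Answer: 4096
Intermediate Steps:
a = 1 (a = 4 - 3 = 1)
y(A, O) = 0 (y(A, O) = (4*1)*0 = 4*0 = 0)
u(g) = 64 (u(g) = (-8)² = 64)
(u(5) + y(11, 1/(9 - 1)))² = (64 + 0)² = 64² = 4096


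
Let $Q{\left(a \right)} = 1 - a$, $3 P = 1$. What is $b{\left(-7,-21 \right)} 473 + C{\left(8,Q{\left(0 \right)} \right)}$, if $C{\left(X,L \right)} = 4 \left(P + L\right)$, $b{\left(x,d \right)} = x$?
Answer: $- \frac{9917}{3} \approx -3305.7$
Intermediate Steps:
$P = \frac{1}{3}$ ($P = \frac{1}{3} \cdot 1 = \frac{1}{3} \approx 0.33333$)
$C{\left(X,L \right)} = \frac{4}{3} + 4 L$ ($C{\left(X,L \right)} = 4 \left(\frac{1}{3} + L\right) = \frac{4}{3} + 4 L$)
$b{\left(-7,-21 \right)} 473 + C{\left(8,Q{\left(0 \right)} \right)} = \left(-7\right) 473 + \left(\frac{4}{3} + 4 \left(1 - 0\right)\right) = -3311 + \left(\frac{4}{3} + 4 \left(1 + 0\right)\right) = -3311 + \left(\frac{4}{3} + 4 \cdot 1\right) = -3311 + \left(\frac{4}{3} + 4\right) = -3311 + \frac{16}{3} = - \frac{9917}{3}$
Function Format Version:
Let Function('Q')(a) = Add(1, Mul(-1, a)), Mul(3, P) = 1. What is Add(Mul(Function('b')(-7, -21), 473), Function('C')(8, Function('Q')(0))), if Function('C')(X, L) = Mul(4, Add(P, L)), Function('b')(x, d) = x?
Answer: Rational(-9917, 3) ≈ -3305.7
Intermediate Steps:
P = Rational(1, 3) (P = Mul(Rational(1, 3), 1) = Rational(1, 3) ≈ 0.33333)
Function('C')(X, L) = Add(Rational(4, 3), Mul(4, L)) (Function('C')(X, L) = Mul(4, Add(Rational(1, 3), L)) = Add(Rational(4, 3), Mul(4, L)))
Add(Mul(Function('b')(-7, -21), 473), Function('C')(8, Function('Q')(0))) = Add(Mul(-7, 473), Add(Rational(4, 3), Mul(4, Add(1, Mul(-1, 0))))) = Add(-3311, Add(Rational(4, 3), Mul(4, Add(1, 0)))) = Add(-3311, Add(Rational(4, 3), Mul(4, 1))) = Add(-3311, Add(Rational(4, 3), 4)) = Add(-3311, Rational(16, 3)) = Rational(-9917, 3)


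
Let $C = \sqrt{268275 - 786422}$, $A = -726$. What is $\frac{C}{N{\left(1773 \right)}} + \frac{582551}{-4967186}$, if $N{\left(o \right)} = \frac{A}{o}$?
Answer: $- \frac{582551}{4967186} - \frac{591 i \sqrt{518147}}{242} \approx -0.11728 - 1757.9 i$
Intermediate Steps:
$N{\left(o \right)} = - \frac{726}{o}$
$C = i \sqrt{518147}$ ($C = \sqrt{-518147} = i \sqrt{518147} \approx 719.82 i$)
$\frac{C}{N{\left(1773 \right)}} + \frac{582551}{-4967186} = \frac{i \sqrt{518147}}{\left(-726\right) \frac{1}{1773}} + \frac{582551}{-4967186} = \frac{i \sqrt{518147}}{\left(-726\right) \frac{1}{1773}} + 582551 \left(- \frac{1}{4967186}\right) = \frac{i \sqrt{518147}}{- \frac{242}{591}} - \frac{582551}{4967186} = i \sqrt{518147} \left(- \frac{591}{242}\right) - \frac{582551}{4967186} = - \frac{591 i \sqrt{518147}}{242} - \frac{582551}{4967186} = - \frac{582551}{4967186} - \frac{591 i \sqrt{518147}}{242}$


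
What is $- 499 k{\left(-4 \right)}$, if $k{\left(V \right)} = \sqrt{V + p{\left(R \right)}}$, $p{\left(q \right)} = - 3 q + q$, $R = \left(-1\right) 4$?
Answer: $-998$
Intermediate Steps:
$R = -4$
$p{\left(q \right)} = - 2 q$
$k{\left(V \right)} = \sqrt{8 + V}$ ($k{\left(V \right)} = \sqrt{V - -8} = \sqrt{V + 8} = \sqrt{8 + V}$)
$- 499 k{\left(-4 \right)} = - 499 \sqrt{8 - 4} = - 499 \sqrt{4} = \left(-499\right) 2 = -998$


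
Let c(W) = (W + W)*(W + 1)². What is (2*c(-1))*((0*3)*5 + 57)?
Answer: 0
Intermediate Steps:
c(W) = 2*W*(1 + W)² (c(W) = (2*W)*(1 + W)² = 2*W*(1 + W)²)
(2*c(-1))*((0*3)*5 + 57) = (2*(2*(-1)*(1 - 1)²))*((0*3)*5 + 57) = (2*(2*(-1)*0²))*(0*5 + 57) = (2*(2*(-1)*0))*(0 + 57) = (2*0)*57 = 0*57 = 0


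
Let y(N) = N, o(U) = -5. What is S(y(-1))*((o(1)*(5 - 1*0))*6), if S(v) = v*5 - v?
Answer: 600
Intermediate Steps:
S(v) = 4*v (S(v) = 5*v - v = 4*v)
S(y(-1))*((o(1)*(5 - 1*0))*6) = (4*(-1))*(-5*(5 - 1*0)*6) = -4*(-5*(5 + 0))*6 = -4*(-5*5)*6 = -(-100)*6 = -4*(-150) = 600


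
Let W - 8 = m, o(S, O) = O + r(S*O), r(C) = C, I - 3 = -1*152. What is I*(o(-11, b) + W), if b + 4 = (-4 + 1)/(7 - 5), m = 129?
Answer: -28608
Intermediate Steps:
b = -11/2 (b = -4 + (-4 + 1)/(7 - 5) = -4 - 3/2 = -11/2 ≈ -5.5000)
I = -149 (I = 3 - 1*152 = 3 - 152 = -149)
o(S, O) = O + O*S (o(S, O) = O + S*O = O + O*S)
W = 137 (W = 8 + 129 = 137)
I*(o(-11, b) + W) = -149*(-11*(1 - 11)/2 + 137) = -149*(-11/2*(-10) + 137) = -149*(55 + 137) = -149*192 = -28608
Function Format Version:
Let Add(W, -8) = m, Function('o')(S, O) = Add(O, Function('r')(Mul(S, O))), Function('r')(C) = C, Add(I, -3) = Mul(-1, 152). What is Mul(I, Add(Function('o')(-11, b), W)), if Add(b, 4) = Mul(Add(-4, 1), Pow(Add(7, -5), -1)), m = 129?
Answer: -28608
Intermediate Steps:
b = Rational(-11, 2) (b = Add(-4, Mul(Add(-4, 1), Pow(Add(7, -5), -1))) = Add(-4, Mul(-3, Pow(2, -1))) = Add(-4, Mul(-3, Rational(1, 2))) = Add(-4, Rational(-3, 2)) = Rational(-11, 2) ≈ -5.5000)
I = -149 (I = Add(3, Mul(-1, 152)) = Add(3, -152) = -149)
Function('o')(S, O) = Add(O, Mul(O, S)) (Function('o')(S, O) = Add(O, Mul(S, O)) = Add(O, Mul(O, S)))
W = 137 (W = Add(8, 129) = 137)
Mul(I, Add(Function('o')(-11, b), W)) = Mul(-149, Add(Mul(Rational(-11, 2), Add(1, -11)), 137)) = Mul(-149, Add(Mul(Rational(-11, 2), -10), 137)) = Mul(-149, Add(55, 137)) = Mul(-149, 192) = -28608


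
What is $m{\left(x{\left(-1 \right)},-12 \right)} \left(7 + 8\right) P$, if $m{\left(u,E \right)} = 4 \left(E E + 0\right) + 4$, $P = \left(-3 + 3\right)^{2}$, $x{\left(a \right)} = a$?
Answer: $0$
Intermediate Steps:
$P = 0$ ($P = 0^{2} = 0$)
$m{\left(u,E \right)} = 4 + 4 E^{2}$ ($m{\left(u,E \right)} = 4 \left(E^{2} + 0\right) + 4 = 4 E^{2} + 4 = 4 + 4 E^{2}$)
$m{\left(x{\left(-1 \right)},-12 \right)} \left(7 + 8\right) P = \left(4 + 4 \left(-12\right)^{2}\right) \left(7 + 8\right) 0 = \left(4 + 4 \cdot 144\right) 15 \cdot 0 = \left(4 + 576\right) 0 = 580 \cdot 0 = 0$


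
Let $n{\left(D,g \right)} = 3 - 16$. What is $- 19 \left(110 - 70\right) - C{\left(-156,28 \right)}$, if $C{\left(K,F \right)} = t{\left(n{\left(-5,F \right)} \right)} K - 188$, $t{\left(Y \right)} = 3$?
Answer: $-104$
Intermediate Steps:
$n{\left(D,g \right)} = -13$ ($n{\left(D,g \right)} = 3 - 16 = -13$)
$C{\left(K,F \right)} = -188 + 3 K$ ($C{\left(K,F \right)} = 3 K - 188 = -188 + 3 K$)
$- 19 \left(110 - 70\right) - C{\left(-156,28 \right)} = - 19 \left(110 - 70\right) - \left(-188 + 3 \left(-156\right)\right) = \left(-19\right) 40 - \left(-188 - 468\right) = -760 - -656 = -760 + 656 = -104$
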